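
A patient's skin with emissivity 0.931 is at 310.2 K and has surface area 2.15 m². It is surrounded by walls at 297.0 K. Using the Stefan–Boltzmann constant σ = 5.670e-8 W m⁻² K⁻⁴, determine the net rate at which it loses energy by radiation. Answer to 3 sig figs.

Net loss ≈ 168 W

Area A = 2.15 m².
Net radiated power P_net = εσA(T⁴ − T₀⁴) = 0.931×5.670×10⁻⁸×2.15×(310.2⁴ − 297.0⁴).
T⁴ − T₀⁴ = 9.25907×10⁹ − 7.78083×10⁹ = 1.47824×10⁹ K⁴, so P_net = 168 W.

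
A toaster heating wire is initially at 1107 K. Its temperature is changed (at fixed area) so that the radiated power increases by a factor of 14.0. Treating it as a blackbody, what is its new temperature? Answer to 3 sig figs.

P ∝ T⁴, so T₂/T₁ = (P₂/P₁)^(1/4) = (14.0)^(1/4) = 1.93434.
T₂ = 1107 × 1.93434 = 2.14×10³ K.

T₂ ≈ 2.14×10³ K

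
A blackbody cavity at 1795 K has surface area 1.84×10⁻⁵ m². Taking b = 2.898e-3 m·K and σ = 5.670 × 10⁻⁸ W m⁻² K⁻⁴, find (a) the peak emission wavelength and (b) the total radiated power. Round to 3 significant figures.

λ_max ≈ 1.61×10³ nm; P ≈ 10.8 W

(a) λ_max = b/T = 2.898×10⁻³/1795 = 1.614×10⁻⁶ m = 1.61×10³ nm.
Area A = 1.84×10⁻⁵ m².
(b) P = σAT⁴ = 5.670×10⁻⁸×1.84×10⁻⁵×(1795)⁴ = 10.8 W.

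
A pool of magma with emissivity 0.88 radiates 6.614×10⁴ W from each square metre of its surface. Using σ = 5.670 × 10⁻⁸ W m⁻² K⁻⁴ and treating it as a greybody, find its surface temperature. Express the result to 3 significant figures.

T ≈ 1.07×10³ K

I = εσT⁴, so T = (I/εσ)^(1/4) = (6.614×10⁴/(0.88×5.670×10⁻⁸))^(1/4) = 1.07×10³ K.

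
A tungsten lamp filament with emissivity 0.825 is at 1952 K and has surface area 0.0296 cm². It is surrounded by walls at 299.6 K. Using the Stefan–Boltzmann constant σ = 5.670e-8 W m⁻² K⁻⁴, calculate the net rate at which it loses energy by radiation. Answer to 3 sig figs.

Net loss ≈ 2.01 W

Area A = 0.0296 cm² = 2.96×10⁻⁶ m².
Net radiated power P_net = εσA(T⁴ − T₀⁴) = 0.825×5.670×10⁻⁸×2.96×10⁻⁶×(1952⁴ − 299.6⁴).
T⁴ − T₀⁴ = 1.45184×10¹³ − 8.05689×10⁹ = 1.45103×10¹³ K⁴, so P_net = 2.01 W.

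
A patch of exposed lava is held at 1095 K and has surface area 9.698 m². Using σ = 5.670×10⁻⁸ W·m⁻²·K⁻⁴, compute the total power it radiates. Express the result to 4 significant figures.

P ≈ 7.905×10⁵ W

Area A = 9.698 m².
P = σAT⁴ = 5.670×10⁻⁸ × 9.698 × (1095)⁴ = 7.905×10⁵ W.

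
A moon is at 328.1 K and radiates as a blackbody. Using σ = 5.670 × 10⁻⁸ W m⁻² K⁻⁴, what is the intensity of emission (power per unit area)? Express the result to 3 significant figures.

I ≈ 657 W/m²

Stefan–Boltzmann: I = σT⁴ = 5.670×10⁻⁸ × (328.1)⁴ = 657 W/m².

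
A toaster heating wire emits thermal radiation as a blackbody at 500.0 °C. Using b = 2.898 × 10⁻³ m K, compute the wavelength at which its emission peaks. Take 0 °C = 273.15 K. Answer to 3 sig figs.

T = 500.0 °C + 273.15 = 773.15 K.
Wien's displacement law: λ_max = b/T = (2.898×10⁻³ m·K)/(773.15 K) = 3.748×10⁻⁶ m.
That is 3.75 μm, in the infrared range.

λ_max ≈ 3.75 μm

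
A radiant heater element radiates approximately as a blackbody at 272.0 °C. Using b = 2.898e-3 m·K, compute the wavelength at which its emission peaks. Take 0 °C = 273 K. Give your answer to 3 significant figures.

λ_max ≈ 5.32 μm

T = 272.0 °C + 273 = 545.0 K.
Wien's displacement law: λ_max = b/T = (2.898×10⁻³ m·K)/(545.0 K) = 5.317×10⁻⁶ m.
That is 5.32 μm, in the infrared range.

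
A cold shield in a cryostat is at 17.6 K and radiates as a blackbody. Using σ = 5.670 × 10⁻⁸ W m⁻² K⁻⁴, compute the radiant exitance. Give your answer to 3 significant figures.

I ≈ 5.44×10⁻³ W/m²

Stefan–Boltzmann: I = σT⁴ = 5.670×10⁻⁸ × (17.6)⁴ = 5.44×10⁻³ W/m².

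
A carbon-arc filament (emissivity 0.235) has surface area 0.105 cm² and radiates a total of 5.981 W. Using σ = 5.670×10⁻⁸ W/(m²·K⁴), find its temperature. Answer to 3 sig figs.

T ≈ 2.56×10³ K

Area A = 0.105 cm² = 1.05×10⁻⁵ m².
P = εσAT⁴ ⇒ T = (P/(εσA))^(1/4) = (5.981/(0.235×5.670×10⁻⁸×1.05×10⁻⁵))^(1/4) = 2.56×10³ K.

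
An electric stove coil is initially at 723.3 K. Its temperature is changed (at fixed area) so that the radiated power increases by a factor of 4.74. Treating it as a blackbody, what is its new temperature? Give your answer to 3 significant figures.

T₂ ≈ 1.07×10³ K

P ∝ T⁴, so T₂/T₁ = (P₂/P₁)^(1/4) = (4.74)^(1/4) = 1.47552.
T₂ = 723.3 × 1.47552 = 1.07×10³ K.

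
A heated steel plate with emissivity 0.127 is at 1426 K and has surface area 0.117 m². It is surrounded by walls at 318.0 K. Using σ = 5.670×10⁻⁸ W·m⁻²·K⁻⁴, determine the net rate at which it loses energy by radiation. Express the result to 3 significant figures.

Net loss ≈ 3.48×10³ W

Area A = 0.117 m².
Net radiated power P_net = εσA(T⁴ − T₀⁴) = 0.127×5.670×10⁻⁸×0.117×(1426⁴ − 318.0⁴).
T⁴ − T₀⁴ = 4.13502×10¹² − 1.02261×10¹⁰ = 4.12479×10¹² K⁴, so P_net = 3.48×10³ W.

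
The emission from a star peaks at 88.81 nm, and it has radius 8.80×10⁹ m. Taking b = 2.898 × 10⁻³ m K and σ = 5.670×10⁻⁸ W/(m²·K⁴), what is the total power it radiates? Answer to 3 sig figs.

P ≈ 6.26×10³¹ W

Wien's law: T = b/λ_max = 2.898×10⁻³/8.881×10⁻⁸ = 32631.5 K.
Surface area A = 4πR² = 4π(8.80×10⁹ m)² = 9.73140×10²⁰ m².
Then P = σAT⁴ = 5.670×10⁻⁸×9.73140×10²⁰×(32631.5)⁴ = 6.26×10³¹ W.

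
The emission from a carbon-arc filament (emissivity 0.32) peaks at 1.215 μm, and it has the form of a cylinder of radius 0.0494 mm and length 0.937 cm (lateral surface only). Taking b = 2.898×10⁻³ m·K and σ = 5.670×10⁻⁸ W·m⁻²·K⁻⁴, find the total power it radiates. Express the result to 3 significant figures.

Wien's law: T = b/λ_max = 2.898×10⁻³/1.215×10⁻⁶ = 2385.19 K.
Lateral area A = 2πrL = 2π×4.94×10⁻⁵×9.37×10⁻³ = 2.90835×10⁻⁶ m².
Then P = εσAT⁴ = 0.32×5.670×10⁻⁸×2.90835×10⁻⁶×(2385.19)⁴ = 1.71 W.

P ≈ 1.71 W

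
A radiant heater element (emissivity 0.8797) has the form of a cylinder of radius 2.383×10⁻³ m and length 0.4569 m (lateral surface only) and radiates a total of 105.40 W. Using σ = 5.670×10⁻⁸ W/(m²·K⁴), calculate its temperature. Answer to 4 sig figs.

T ≈ 745.5 K

Lateral area A = 2πrL = 2π×2.383×10⁻³×0.4569 = 6.84109×10⁻³ m².
P = εσAT⁴ ⇒ T = (P/(εσA))^(1/4) = (105.40/(0.8797×5.670×10⁻⁸×6.84109×10⁻³))^(1/4) = 745.5 K.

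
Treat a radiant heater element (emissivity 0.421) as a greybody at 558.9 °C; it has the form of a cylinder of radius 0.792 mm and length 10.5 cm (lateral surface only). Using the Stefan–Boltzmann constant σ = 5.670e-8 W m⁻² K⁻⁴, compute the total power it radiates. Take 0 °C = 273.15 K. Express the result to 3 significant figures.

T = 558.9 °C + 273.15 = 832.05 K.
Lateral area A = 2πrL = 2π×7.92×10⁻⁴×0.105 = 5.22510×10⁻⁴ m².
P = εσAT⁴ = 0.421 × 5.670×10⁻⁸ × 5.22510×10⁻⁴ × (832.05)⁴ = 5.98 W.

P ≈ 5.98 W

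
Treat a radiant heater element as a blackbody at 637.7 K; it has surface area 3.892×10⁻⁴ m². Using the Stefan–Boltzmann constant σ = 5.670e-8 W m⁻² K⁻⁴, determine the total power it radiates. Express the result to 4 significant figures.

P ≈ 3.649 W

Area A = 3.892×10⁻⁴ m².
P = σAT⁴ = 5.670×10⁻⁸ × 3.892×10⁻⁴ × (637.7)⁴ = 3.649 W.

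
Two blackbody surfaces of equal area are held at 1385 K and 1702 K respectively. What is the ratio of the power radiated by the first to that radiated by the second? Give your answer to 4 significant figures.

With equal areas, P₁/P₂ = (T₁/T₂)⁴ = (1385/1702)⁴ = 0.4385.

P₁/P₂ ≈ 0.4385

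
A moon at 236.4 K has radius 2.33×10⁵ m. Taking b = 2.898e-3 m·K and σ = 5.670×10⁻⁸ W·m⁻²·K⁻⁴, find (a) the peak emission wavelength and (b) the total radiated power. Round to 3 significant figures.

λ_max ≈ 12.3 μm; P ≈ 1.21×10¹⁴ W

(a) λ_max = b/T = 2.898×10⁻³/236.4 = 1.226×10⁻⁵ m = 12.3 μm.
Surface area A = 4πR² = 4π(2.33×10⁵ m)² = 6.82216×10¹¹ m².
(b) P = σAT⁴ = 5.670×10⁻⁸×6.82216×10¹¹×(236.4)⁴ = 1.21×10¹⁴ W.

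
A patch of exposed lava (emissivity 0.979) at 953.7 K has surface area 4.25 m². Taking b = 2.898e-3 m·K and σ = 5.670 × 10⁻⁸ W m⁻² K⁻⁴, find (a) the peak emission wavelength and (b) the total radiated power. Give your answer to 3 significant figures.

λ_max ≈ 3.04 μm; P ≈ 1.95×10⁵ W

(a) λ_max = b/T = 2.898×10⁻³/953.7 = 3.039×10⁻⁶ m = 3.04 μm.
Area A = 4.25 m².
(b) P = εσAT⁴ = 0.979×5.670×10⁻⁸×4.25×(953.7)⁴ = 1.95×10⁵ W.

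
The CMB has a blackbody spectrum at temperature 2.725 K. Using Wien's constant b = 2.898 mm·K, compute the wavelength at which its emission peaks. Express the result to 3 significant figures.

λ_max ≈ 1.06×10⁻³ m

Wien's displacement law: λ_max = b/T = (2.898×10⁻³ m·K)/(2.725 K) = 1.063×10⁻³ m.
That is 1.06×10⁻³ m, in the microwave range.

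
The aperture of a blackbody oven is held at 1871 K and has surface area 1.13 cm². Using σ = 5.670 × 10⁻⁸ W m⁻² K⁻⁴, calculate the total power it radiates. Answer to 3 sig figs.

Area A = 1.13 cm² = 1.13×10⁻⁴ m².
P = σAT⁴ = 5.670×10⁻⁸ × 1.13×10⁻⁴ × (1871)⁴ = 78.5 W.

P ≈ 78.5 W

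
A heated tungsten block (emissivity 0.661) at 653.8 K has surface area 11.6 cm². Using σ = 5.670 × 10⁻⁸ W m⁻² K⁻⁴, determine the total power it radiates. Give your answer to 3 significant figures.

P ≈ 7.94 W

Area A = 11.6 cm² = 1.16×10⁻³ m².
P = εσAT⁴ = 0.661 × 5.670×10⁻⁸ × 1.16×10⁻³ × (653.8)⁴ = 7.94 W.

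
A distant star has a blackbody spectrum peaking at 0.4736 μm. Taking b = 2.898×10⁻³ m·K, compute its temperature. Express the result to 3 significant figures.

Wien's law gives T = b/λ_max = (2.898×10⁻³ m·K)/(4.736×10⁻⁷ m) = 6.12×10³ K.

T ≈ 6.12×10³ K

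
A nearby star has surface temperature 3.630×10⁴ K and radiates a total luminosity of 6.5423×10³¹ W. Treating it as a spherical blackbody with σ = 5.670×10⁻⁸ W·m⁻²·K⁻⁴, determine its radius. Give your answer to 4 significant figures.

R ≈ 7.272×10⁹ m

L = 4πR²σT⁴ ⇒ R = √(L/(4πσT⁴)).
σT⁴ = 9.84486×10¹⁰ W/m², so R = √(6.5423×10³¹/(4π×9.84486×10¹⁰)) = 7.272×10⁹ m.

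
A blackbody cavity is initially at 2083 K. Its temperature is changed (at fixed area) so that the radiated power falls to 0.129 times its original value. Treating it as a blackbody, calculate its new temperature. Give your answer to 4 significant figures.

T₂ ≈ 1248 K

P ∝ T⁴, so T₂/T₁ = (P₂/P₁)^(1/4) = (0.129)^(1/4) = 0.599304.
T₂ = 2083 × 0.599304 = 1248 K.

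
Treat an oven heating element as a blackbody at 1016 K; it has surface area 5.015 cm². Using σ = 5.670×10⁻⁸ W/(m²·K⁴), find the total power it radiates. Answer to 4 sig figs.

Area A = 5.015 cm² = 5.015×10⁻⁴ m².
P = σAT⁴ = 5.670×10⁻⁸ × 5.015×10⁻⁴ × (1016)⁴ = 30.30 W.

P ≈ 30.30 W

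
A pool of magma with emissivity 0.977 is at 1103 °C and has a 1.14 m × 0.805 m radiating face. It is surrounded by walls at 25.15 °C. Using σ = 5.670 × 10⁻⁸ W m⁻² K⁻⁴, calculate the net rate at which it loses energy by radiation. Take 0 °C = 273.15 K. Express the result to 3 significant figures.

Net loss ≈ 1.82×10⁵ W

T = 1103 °C + 273.15 = 1376.15 K.
Surroundings: T = 25.15 °C + 273.15 = 298.30 K.
Area A = 1.14 × 0.805 = 0.9177 m².
Net radiated power P_net = εσA(T⁴ − T₀⁴) = 0.977×5.670×10⁻⁸×0.9177×(1376.15⁴ − 298.30⁴).
T⁴ − T₀⁴ = 3.58644×10¹² − 7.91795×10⁹ = 3.57852×10¹² K⁴, so P_net = 1.82×10⁵ W.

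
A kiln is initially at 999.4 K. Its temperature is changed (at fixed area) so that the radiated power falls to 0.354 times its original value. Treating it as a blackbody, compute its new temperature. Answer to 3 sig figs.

P ∝ T⁴, so T₂/T₁ = (P₂/P₁)^(1/4) = (0.354)^(1/4) = 0.771349.
T₂ = 999.4 × 0.771349 = 771 K.

T₂ ≈ 771 K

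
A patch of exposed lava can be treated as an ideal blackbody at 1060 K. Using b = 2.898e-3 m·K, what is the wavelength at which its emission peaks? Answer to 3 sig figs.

Wien's displacement law: λ_max = b/T = (2.898×10⁻³ m·K)/(1060 K) = 2.734×10⁻⁶ m.
That is 2.73×10³ nm, in the infrared range.

λ_max ≈ 2.73×10³ nm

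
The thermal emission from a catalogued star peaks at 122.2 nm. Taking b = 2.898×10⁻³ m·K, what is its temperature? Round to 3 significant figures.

Wien's law gives T = b/λ_max = (2.898×10⁻³ m·K)/(1.222×10⁻⁷ m) = 2.37×10⁴ K.

T ≈ 2.37×10⁴ K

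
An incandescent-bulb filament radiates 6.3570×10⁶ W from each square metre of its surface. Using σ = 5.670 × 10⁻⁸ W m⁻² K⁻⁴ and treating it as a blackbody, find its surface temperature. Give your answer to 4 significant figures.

I = σT⁴, so T = (I/σ)^(1/4) = (6.3570×10⁶/(5.670×10⁻⁸))^(1/4) = 3254 K.

T ≈ 3254 K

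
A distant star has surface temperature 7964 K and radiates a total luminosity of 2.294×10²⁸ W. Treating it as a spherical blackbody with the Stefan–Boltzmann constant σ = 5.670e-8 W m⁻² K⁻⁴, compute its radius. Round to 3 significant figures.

R ≈ 2.83×10⁹ m

L = 4πR²σT⁴ ⇒ R = √(L/(4πσT⁴)).
σT⁴ = 2.28091×10⁸ W/m², so R = √(2.294×10²⁸/(4π×2.28091×10⁸)) = 2.83×10⁹ m.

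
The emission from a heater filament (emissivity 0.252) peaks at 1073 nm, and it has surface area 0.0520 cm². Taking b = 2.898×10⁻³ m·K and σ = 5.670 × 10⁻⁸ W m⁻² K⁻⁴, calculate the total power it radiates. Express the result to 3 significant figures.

P ≈ 3.95 W

Wien's law: T = b/λ_max = 2.898×10⁻³/1.073×10⁻⁶ = 2700.84 K.
Area A = 0.0520 cm² = 5.20×10⁻⁶ m².
Then P = εσAT⁴ = 0.252×5.670×10⁻⁸×5.20×10⁻⁶×(2700.84)⁴ = 3.95 W.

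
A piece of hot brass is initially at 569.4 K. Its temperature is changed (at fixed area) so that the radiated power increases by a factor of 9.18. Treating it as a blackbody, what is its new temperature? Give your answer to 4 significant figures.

T₂ ≈ 991.1 K

P ∝ T⁴, so T₂/T₁ = (P₂/P₁)^(1/4) = (9.18)^(1/4) = 1.74065.
T₂ = 569.4 × 1.74065 = 991.1 K.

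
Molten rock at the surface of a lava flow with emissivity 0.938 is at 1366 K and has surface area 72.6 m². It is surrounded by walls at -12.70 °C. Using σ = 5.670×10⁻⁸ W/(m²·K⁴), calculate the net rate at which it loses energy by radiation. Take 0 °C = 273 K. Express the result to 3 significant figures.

Net loss ≈ 1.34×10⁷ W

Surroundings: T = -12.70 °C + 273 = 260.30 K.
Area A = 72.6 m².
Net radiated power P_net = εσA(T⁴ − T₀⁴) = 0.938×5.670×10⁻⁸×72.6×(1366⁴ − 260.30⁴).
T⁴ − T₀⁴ = 3.48179×10¹² − 4.59089×10⁹ = 3.47720×10¹² K⁴, so P_net = 1.34×10⁷ W.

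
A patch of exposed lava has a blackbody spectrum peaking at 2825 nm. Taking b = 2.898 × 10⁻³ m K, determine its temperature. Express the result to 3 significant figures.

Wien's law gives T = b/λ_max = (2.898×10⁻³ m·K)/(2.825×10⁻⁶ m) = 1.03×10³ K.

T ≈ 1.03×10³ K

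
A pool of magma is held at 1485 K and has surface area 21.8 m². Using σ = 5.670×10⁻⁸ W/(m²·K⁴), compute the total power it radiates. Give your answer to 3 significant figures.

Area A = 21.8 m².
P = σAT⁴ = 5.670×10⁻⁸ × 21.8 × (1485)⁴ = 6.01×10⁶ W.

P ≈ 6.01×10⁶ W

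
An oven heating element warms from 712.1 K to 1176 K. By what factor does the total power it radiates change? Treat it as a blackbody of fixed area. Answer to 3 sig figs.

P ∝ T⁴, so P₂/P₁ = (T₂/T₁)⁴ = (1176/712.1)⁴ = (1.65145)⁴ = 7.44.

P₂/P₁ ≈ 7.44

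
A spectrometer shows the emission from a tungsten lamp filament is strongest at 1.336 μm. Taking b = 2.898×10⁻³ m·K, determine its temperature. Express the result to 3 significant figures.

Wien's law gives T = b/λ_max = (2.898×10⁻³ m·K)/(1.336×10⁻⁶ m) = 2.17×10³ K.

T ≈ 2.17×10³ K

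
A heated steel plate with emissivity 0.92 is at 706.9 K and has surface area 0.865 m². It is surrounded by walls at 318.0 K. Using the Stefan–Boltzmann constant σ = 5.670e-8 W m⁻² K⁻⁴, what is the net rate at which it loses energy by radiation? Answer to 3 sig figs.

Area A = 0.865 m².
Net radiated power P_net = εσA(T⁴ − T₀⁴) = 0.92×5.670×10⁻⁸×0.865×(706.9⁴ − 318.0⁴).
T⁴ − T₀⁴ = 2.49708×10¹¹ − 1.02261×10¹⁰ = 2.39482×10¹¹ K⁴, so P_net = 1.08×10⁴ W.

Net loss ≈ 1.08×10⁴ W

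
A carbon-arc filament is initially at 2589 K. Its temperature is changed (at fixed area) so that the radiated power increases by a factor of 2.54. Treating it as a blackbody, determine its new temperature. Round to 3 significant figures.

P ∝ T⁴, so T₂/T₁ = (P₂/P₁)^(1/4) = (2.54)^(1/4) = 1.26243.
T₂ = 2589 × 1.26243 = 3.27×10³ K.

T₂ ≈ 3.27×10³ K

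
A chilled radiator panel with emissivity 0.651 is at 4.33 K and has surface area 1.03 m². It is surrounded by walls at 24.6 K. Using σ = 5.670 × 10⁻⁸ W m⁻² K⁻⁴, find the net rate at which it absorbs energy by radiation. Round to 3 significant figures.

Area A = 1.03 m².
Net radiated power P_net = εσA(T⁴ − T₀⁴) = 0.651×5.670×10⁻⁸×1.03×(4.33⁴ − 24.6⁴).
T⁴ − T₀⁴ = 351.521 − 3.66219×10⁵ = -3.65867×10⁵ K⁴, so P_net = -0.0139 W — negative, meaning a net gain of 0.0139 W.

Net gain ≈ 0.0139 W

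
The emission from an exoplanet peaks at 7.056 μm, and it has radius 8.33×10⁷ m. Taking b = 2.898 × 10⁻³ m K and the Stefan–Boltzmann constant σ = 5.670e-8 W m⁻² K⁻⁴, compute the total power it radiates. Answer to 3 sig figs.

P ≈ 1.41×10²⁰ W

Wien's law: T = b/λ_max = 2.898×10⁻³/7.056×10⁻⁶ = 410.714 K.
Surface area A = 4πR² = 4π(8.33×10⁷ m)² = 8.71967×10¹⁶ m².
Then P = σAT⁴ = 5.670×10⁻⁸×8.71967×10¹⁶×(410.714)⁴ = 1.41×10²⁰ W.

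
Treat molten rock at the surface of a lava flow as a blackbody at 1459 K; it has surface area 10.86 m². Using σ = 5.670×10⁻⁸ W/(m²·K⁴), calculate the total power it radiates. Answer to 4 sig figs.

P ≈ 2.790×10⁶ W

Area A = 10.86 m².
P = σAT⁴ = 5.670×10⁻⁸ × 10.86 × (1459)⁴ = 2.790×10⁶ W.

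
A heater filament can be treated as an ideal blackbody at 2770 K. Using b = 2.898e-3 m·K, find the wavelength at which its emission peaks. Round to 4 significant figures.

λ_max ≈ 1046 nm

Wien's displacement law: λ_max = b/T = (2.898×10⁻³ m·K)/(2770 K) = 1.0462×10⁻⁶ m.
That is 1046 nm, in the infrared range.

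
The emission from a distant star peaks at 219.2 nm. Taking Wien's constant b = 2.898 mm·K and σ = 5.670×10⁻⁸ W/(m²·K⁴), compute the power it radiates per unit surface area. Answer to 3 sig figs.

I ≈ 1.73×10⁹ W/m²

Wien's law: T = b/λ_max = 2.898×10⁻³/2.192×10⁻⁷ = 13220.8 K.
Then I = σT⁴ = 5.670×10⁻⁸×(13220.8)⁴ = 1.73×10⁹ W/m².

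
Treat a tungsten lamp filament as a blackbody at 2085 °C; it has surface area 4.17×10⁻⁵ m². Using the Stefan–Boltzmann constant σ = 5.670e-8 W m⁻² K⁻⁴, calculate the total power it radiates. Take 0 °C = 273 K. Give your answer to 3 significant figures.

T = 2085 °C + 273 = 2358 K.
Area A = 4.17×10⁻⁵ m².
P = σAT⁴ = 5.670×10⁻⁸ × 4.17×10⁻⁵ × (2358)⁴ = 73.1 W.

P ≈ 73.1 W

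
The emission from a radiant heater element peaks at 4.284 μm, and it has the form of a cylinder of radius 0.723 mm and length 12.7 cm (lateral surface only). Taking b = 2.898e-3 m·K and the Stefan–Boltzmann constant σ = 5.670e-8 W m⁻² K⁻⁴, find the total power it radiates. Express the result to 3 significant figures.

Wien's law: T = b/λ_max = 2.898×10⁻³/4.284×10⁻⁶ = 676.471 K.
Lateral area A = 2πrL = 2π×7.23×10⁻⁴×0.127 = 5.76928×10⁻⁴ m².
Then P = σAT⁴ = 5.670×10⁻⁸×5.76928×10⁻⁴×(676.471)⁴ = 6.85 W.

P ≈ 6.85 W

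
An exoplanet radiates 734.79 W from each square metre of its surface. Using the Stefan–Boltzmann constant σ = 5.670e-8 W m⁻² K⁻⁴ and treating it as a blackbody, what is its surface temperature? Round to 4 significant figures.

I = σT⁴, so T = (I/σ)^(1/4) = (734.79/(5.670×10⁻⁸))^(1/4) = 337.4 K.

T ≈ 337.4 K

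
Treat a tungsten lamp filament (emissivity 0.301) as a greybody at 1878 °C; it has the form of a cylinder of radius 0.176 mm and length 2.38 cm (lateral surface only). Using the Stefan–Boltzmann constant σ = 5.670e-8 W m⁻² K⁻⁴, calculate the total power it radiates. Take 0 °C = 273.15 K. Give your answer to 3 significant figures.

T = 1878 °C + 273.15 = 2151.15 K.
Lateral area A = 2πrL = 2π×1.76×10⁻⁴×0.0238 = 2.63190×10⁻⁵ m².
P = εσAT⁴ = 0.301 × 5.670×10⁻⁸ × 2.63190×10⁻⁵ × (2151.15)⁴ = 9.62 W.

P ≈ 9.62 W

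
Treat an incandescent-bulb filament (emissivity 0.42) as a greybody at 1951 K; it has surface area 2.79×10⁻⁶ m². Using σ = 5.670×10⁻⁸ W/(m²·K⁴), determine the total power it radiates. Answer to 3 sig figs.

Area A = 2.79×10⁻⁶ m².
P = εσAT⁴ = 0.42 × 5.670×10⁻⁸ × 2.79×10⁻⁶ × (1951)⁴ = 0.963 W.

P ≈ 0.963 W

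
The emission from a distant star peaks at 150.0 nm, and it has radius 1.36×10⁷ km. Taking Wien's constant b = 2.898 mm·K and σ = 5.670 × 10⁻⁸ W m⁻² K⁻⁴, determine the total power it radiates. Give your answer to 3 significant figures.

Wien's law: T = b/λ_max = 2.898×10⁻³/1.500×10⁻⁷ = 19320.0 K.
Surface area A = 4πR² = 4π(1.36×10¹⁰ m)² = 2.32428×10²¹ m².
Then P = σAT⁴ = 5.670×10⁻⁸×2.32428×10²¹×(19320.0)⁴ = 1.84×10³¹ W.

P ≈ 1.84×10³¹ W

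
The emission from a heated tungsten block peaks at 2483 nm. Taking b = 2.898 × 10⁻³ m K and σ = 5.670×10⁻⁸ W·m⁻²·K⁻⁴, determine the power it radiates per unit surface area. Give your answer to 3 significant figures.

Wien's law: T = b/λ_max = 2.898×10⁻³/2.483×10⁻⁶ = 1167.14 K.
Then I = σT⁴ = 5.670×10⁻⁸×(1167.14)⁴ = 1.05×10⁵ W/m².

I ≈ 1.05×10⁵ W/m²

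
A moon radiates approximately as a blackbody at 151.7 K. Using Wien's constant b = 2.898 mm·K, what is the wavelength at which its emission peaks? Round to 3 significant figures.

Wien's displacement law: λ_max = b/T = (2.898×10⁻³ m·K)/(151.7 K) = 1.910×10⁻⁵ m.
That is 19.1 μm, in the infrared range.

λ_max ≈ 19.1 μm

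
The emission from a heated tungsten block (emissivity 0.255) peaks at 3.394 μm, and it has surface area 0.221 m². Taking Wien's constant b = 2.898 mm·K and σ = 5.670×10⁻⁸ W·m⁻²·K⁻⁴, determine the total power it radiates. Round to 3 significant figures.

Wien's law: T = b/λ_max = 2.898×10⁻³/3.394×10⁻⁶ = 853.860 K.
Area A = 0.221 m².
Then P = εσAT⁴ = 0.255×5.670×10⁻⁸×0.221×(853.860)⁴ = 1.70×10³ W.

P ≈ 1.70×10³ W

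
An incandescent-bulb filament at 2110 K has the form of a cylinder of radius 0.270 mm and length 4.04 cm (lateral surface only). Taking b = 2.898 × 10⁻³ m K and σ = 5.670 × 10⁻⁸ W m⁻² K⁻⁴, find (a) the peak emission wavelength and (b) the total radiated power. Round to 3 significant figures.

λ_max ≈ 1.37 μm; P ≈ 77.0 W

(a) λ_max = b/T = 2.898×10⁻³/2110 = 1.373×10⁻⁶ m = 1.37 μm.
Lateral area A = 2πrL = 2π×2.70×10⁻⁴×0.0404 = 6.85370×10⁻⁵ m².
(b) P = σAT⁴ = 5.670×10⁻⁸×6.85370×10⁻⁵×(2110)⁴ = 77.0 W.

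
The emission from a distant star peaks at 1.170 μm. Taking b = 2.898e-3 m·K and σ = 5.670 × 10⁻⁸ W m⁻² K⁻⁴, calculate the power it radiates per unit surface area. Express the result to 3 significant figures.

I ≈ 2.13×10⁶ W/m²

Wien's law: T = b/λ_max = 2.898×10⁻³/1.170×10⁻⁶ = 2476.92 K.
Then I = σT⁴ = 5.670×10⁻⁸×(2476.92)⁴ = 2.13×10⁶ W/m².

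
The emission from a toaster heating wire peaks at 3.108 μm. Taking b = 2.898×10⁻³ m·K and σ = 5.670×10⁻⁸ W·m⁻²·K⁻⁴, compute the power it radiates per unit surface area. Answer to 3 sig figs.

Wien's law: T = b/λ_max = 2.898×10⁻³/3.108×10⁻⁶ = 932.432 K.
Then I = σT⁴ = 5.670×10⁻⁸×(932.432)⁴ = 4.29×10⁴ W/m².

I ≈ 4.29×10⁴ W/m²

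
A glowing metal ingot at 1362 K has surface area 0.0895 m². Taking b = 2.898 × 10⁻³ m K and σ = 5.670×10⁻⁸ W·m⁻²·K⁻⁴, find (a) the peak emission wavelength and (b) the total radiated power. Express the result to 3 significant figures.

(a) λ_max = b/T = 2.898×10⁻³/1362 = 2.128×10⁻⁶ m = 2.13 μm.
Area A = 0.0895 m².
(b) P = σAT⁴ = 5.670×10⁻⁸×0.0895×(1362)⁴ = 1.75×10⁴ W.

λ_max ≈ 2.13 μm; P ≈ 1.75×10⁴ W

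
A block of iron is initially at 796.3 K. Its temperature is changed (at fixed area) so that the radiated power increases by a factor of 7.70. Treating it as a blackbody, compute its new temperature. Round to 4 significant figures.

T₂ ≈ 1326 K

P ∝ T⁴, so T₂/T₁ = (P₂/P₁)^(1/4) = (7.70)^(1/4) = 1.66580.
T₂ = 796.3 × 1.66580 = 1326 K.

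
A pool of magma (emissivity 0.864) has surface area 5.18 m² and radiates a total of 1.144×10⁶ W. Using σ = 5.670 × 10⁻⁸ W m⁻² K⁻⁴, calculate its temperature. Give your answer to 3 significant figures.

T ≈ 1.46×10³ K

Area A = 5.18 m².
P = εσAT⁴ ⇒ T = (P/(εσA))^(1/4) = (1.144×10⁶/(0.864×5.670×10⁻⁸×5.18))^(1/4) = 1.46×10³ K.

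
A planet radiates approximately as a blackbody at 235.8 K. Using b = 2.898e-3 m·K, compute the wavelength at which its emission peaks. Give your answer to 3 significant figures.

Wien's displacement law: λ_max = b/T = (2.898×10⁻³ m·K)/(235.8 K) = 1.229×10⁻⁵ m.
That is 12.3 μm, in the infrared range.

λ_max ≈ 12.3 μm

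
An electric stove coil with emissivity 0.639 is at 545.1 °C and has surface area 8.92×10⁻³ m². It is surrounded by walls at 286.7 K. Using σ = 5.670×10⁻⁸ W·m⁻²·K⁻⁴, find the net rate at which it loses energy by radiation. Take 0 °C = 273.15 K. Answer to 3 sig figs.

T = 545.1 °C + 273.15 = 818.25 K.
Area A = 8.92×10⁻³ m².
Net radiated power P_net = εσA(T⁴ − T₀⁴) = 0.639×5.670×10⁻⁸×8.92×10⁻³×(818.25⁴ − 286.7⁴).
T⁴ − T₀⁴ = 4.48275×10¹¹ − 6.75633×10⁹ = 4.41519×10¹¹ K⁴, so P_net = 143 W.

Net loss ≈ 143 W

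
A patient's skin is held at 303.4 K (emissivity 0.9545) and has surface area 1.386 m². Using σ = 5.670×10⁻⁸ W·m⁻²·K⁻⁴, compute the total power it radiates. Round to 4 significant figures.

P ≈ 635.6 W

Area A = 1.386 m².
P = εσAT⁴ = 0.9545 × 5.670×10⁻⁸ × 1.386 × (303.4)⁴ = 635.6 W.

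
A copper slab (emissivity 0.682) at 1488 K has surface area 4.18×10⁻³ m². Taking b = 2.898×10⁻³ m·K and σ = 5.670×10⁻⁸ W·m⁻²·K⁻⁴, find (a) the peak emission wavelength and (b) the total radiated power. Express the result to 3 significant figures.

λ_max ≈ 1.95×10³ nm; P ≈ 792 W

(a) λ_max = b/T = 2.898×10⁻³/1488 = 1.948×10⁻⁶ m = 1.95×10³ nm.
Area A = 4.18×10⁻³ m².
(b) P = εσAT⁴ = 0.682×5.670×10⁻⁸×4.18×10⁻³×(1488)⁴ = 792 W.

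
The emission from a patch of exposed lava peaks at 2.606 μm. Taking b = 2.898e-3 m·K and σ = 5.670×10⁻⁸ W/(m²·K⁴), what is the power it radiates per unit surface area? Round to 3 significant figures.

Wien's law: T = b/λ_max = 2.898×10⁻³/2.606×10⁻⁶ = 1112.05 K.
Then I = σT⁴ = 5.670×10⁻⁸×(1112.05)⁴ = 8.67×10⁴ W/m².

I ≈ 8.67×10⁴ W/m²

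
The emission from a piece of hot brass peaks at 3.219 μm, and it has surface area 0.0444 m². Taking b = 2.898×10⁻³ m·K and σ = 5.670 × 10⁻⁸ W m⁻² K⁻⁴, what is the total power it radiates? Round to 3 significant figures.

Wien's law: T = b/λ_max = 2.898×10⁻³/3.219×10⁻⁶ = 900.280 K.
Area A = 0.0444 m².
Then P = σAT⁴ = 5.670×10⁻⁸×0.0444×(900.280)⁴ = 1.65×10³ W.

P ≈ 1.65×10³ W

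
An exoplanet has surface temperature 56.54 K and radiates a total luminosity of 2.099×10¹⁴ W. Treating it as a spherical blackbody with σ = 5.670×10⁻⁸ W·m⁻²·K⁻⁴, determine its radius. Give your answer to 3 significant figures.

L = 4πR²σT⁴ ⇒ R = √(L/(4πσT⁴)).
σT⁴ = 0.579437 W/m², so R = √(2.099×10¹⁴/(4π×0.579437)) = 5.37×10⁶ m.

R ≈ 5.37×10⁶ m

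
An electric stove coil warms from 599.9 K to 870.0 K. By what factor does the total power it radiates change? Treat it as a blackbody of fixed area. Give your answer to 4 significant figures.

P₂/P₁ ≈ 4.423

P ∝ T⁴, so P₂/P₁ = (T₂/T₁)⁴ = (870.0/599.9)⁴ = (1.45024)⁴ = 4.423.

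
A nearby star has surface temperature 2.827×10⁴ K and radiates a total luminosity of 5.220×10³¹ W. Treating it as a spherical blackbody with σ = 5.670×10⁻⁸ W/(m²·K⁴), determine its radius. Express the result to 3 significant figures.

R ≈ 1.07×10¹⁰ m

L = 4πR²σT⁴ ⇒ R = √(L/(4πσT⁴)).
σT⁴ = 3.62148×10¹⁰ W/m², so R = √(5.220×10³¹/(4π×3.62148×10¹⁰)) = 1.07×10¹⁰ m.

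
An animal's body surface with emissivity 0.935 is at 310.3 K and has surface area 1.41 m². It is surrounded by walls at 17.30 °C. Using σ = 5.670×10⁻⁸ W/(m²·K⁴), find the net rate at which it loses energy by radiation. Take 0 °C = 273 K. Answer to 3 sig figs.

Surroundings: T = 17.30 °C + 273 = 290.30 K.
Area A = 1.41 m².
Net radiated power P_net = εσA(T⁴ − T₀⁴) = 0.935×5.670×10⁻⁸×1.41×(310.3⁴ − 290.30⁴).
T⁴ − T₀⁴ = 9.27101×10⁹ − 7.10212×10⁹ = 2.16889×10⁹ K⁴, so P_net = 162 W.

Net loss ≈ 162 W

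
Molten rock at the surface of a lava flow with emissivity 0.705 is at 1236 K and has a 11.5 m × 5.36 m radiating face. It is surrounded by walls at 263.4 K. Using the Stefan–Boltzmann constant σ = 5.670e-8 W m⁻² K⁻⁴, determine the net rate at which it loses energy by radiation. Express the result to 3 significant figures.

Net loss ≈ 5.74×10⁶ W

Area A = 11.5 × 5.36 = 61.64 m².
Net radiated power P_net = εσA(T⁴ − T₀⁴) = 0.705×5.670×10⁻⁸×61.64×(1236⁴ − 263.4⁴).
T⁴ − T₀⁴ = 2.33386×10¹² − 4.81352×10⁹ = 2.32905×10¹² K⁴, so P_net = 5.74×10⁶ W.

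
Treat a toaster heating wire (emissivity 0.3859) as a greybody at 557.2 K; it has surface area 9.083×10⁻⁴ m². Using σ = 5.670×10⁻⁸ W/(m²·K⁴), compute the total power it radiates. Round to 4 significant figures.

Area A = 9.083×10⁻⁴ m².
P = εσAT⁴ = 0.3859 × 5.670×10⁻⁸ × 9.083×10⁻⁴ × (557.2)⁴ = 1.916 W.

P ≈ 1.916 W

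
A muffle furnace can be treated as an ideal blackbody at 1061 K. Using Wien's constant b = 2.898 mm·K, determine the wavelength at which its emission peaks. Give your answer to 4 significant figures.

λ_max ≈ 2.731 μm

Wien's displacement law: λ_max = b/T = (2.898×10⁻³ m·K)/(1061 K) = 2.7314×10⁻⁶ m.
That is 2.731 μm, in the infrared range.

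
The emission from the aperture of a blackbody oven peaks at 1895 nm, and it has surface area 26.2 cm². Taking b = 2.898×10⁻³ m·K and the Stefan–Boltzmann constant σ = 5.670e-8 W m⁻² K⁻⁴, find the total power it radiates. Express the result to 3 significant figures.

Wien's law: T = b/λ_max = 2.898×10⁻³/1.895×10⁻⁶ = 1529.29 K.
Area A = 26.2 cm² = 2.62×10⁻³ m².
Then P = σAT⁴ = 5.670×10⁻⁸×2.62×10⁻³×(1529.29)⁴ = 813 W.

P ≈ 813 W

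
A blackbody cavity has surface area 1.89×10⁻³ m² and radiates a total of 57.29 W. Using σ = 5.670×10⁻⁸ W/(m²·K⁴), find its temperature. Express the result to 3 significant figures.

Area A = 1.89×10⁻³ m².
P = σAT⁴ ⇒ T = (P/(σA))^(1/4) = (57.29/(5.670×10⁻⁸×1.89×10⁻³))^(1/4) = 855 K.

T ≈ 855 K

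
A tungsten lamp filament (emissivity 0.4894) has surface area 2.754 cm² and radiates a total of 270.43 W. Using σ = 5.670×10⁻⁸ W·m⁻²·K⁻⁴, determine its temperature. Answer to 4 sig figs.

Area A = 2.754 cm² = 2.754×10⁻⁴ m².
P = εσAT⁴ ⇒ T = (P/(εσA))^(1/4) = (270.43/(0.4894×5.670×10⁻⁸×2.754×10⁻⁴))^(1/4) = 2439 K.

T ≈ 2439 K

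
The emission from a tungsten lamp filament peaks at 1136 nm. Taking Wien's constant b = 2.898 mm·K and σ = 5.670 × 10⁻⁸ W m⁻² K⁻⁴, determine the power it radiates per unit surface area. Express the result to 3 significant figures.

I ≈ 2.40×10⁶ W/m²

Wien's law: T = b/λ_max = 2.898×10⁻³/1.136×10⁻⁶ = 2551.06 K.
Then I = σT⁴ = 5.670×10⁻⁸×(2551.06)⁴ = 2.40×10⁶ W/m².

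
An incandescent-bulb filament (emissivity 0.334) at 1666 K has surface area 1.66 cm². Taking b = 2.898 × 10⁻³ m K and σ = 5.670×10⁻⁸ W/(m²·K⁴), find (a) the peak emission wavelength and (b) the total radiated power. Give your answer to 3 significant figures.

λ_max ≈ 1.74 μm; P ≈ 24.2 W

(a) λ_max = b/T = 2.898×10⁻³/1666 = 1.739×10⁻⁶ m = 1.74 μm.
Area A = 1.66 cm² = 1.66×10⁻⁴ m².
(b) P = εσAT⁴ = 0.334×5.670×10⁻⁸×1.66×10⁻⁴×(1666)⁴ = 24.2 W.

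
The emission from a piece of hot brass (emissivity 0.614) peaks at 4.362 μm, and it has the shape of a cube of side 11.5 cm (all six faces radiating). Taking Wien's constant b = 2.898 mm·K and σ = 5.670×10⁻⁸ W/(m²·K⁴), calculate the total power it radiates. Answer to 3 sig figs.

Wien's law: T = b/λ_max = 2.898×10⁻³/4.362×10⁻⁶ = 664.374 K.
Area A = 6s² = 6×(0.115 m)² = 0.07935 m².
Then P = εσAT⁴ = 0.614×5.670×10⁻⁸×0.07935×(664.374)⁴ = 538 W.

P ≈ 538 W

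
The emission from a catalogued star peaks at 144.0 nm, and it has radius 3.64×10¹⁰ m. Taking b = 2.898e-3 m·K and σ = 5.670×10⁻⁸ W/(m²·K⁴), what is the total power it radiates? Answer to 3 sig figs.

P ≈ 1.55×10³² W

Wien's law: T = b/λ_max = 2.898×10⁻³/1.440×10⁻⁷ = 20125.0 K.
Surface area A = 4πR² = 4π(3.64×10¹⁰ m)² = 1.66499×10²² m².
Then P = σAT⁴ = 5.670×10⁻⁸×1.66499×10²²×(20125.0)⁴ = 1.55×10³² W.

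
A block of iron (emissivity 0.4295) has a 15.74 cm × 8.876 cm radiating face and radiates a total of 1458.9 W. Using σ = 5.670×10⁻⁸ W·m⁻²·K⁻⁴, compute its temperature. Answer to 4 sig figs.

Area A = 0.1574 × 0.08876 = 0.0139708 m².
P = εσAT⁴ ⇒ T = (P/(εσA))^(1/4) = (1458.9/(0.4295×5.670×10⁻⁸×0.0139708))^(1/4) = 1439 K.

T ≈ 1439 K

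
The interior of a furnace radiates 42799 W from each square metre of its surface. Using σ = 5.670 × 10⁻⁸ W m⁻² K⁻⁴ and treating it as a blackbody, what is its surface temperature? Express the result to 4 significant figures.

I = σT⁴, so T = (I/σ)^(1/4) = (42799/(5.670×10⁻⁸))^(1/4) = 932.1 K.

T ≈ 932.1 K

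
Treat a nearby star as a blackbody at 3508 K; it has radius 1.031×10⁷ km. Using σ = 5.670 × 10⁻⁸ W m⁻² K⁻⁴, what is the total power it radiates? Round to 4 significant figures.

P ≈ 1.147×10²⁸ W

Surface area A = 4πR² = 4π(1.031×10¹⁰ m)² = 1.33576×10²¹ m².
P = σAT⁴ = 5.670×10⁻⁸ × 1.33576×10²¹ × (3508)⁴ = 1.147×10²⁸ W.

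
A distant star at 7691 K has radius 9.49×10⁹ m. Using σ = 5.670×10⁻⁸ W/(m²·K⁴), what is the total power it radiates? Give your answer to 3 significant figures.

P ≈ 2.25×10²⁹ W

Surface area A = 4πR² = 4π(9.49×10⁹ m)² = 1.13173×10²¹ m².
P = σAT⁴ = 5.670×10⁻⁸ × 1.13173×10²¹ × (7691)⁴ = 2.25×10²⁹ W.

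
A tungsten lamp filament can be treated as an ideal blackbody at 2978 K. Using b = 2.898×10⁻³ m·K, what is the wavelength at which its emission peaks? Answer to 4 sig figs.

λ_max ≈ 0.9731 μm

Wien's displacement law: λ_max = b/T = (2.898×10⁻³ m·K)/(2978 K) = 9.7314×10⁻⁷ m.
That is 0.9731 μm, in the infrared range.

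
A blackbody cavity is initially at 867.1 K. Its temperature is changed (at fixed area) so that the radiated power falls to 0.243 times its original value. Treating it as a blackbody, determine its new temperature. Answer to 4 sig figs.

P ∝ T⁴, so T₂/T₁ = (P₂/P₁)^(1/4) = (0.243)^(1/4) = 0.702104.
T₂ = 867.1 × 0.702104 = 608.8 K.

T₂ ≈ 608.8 K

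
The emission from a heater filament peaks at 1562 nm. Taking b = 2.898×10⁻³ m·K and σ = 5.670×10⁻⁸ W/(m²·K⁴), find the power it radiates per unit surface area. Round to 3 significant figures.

Wien's law: T = b/λ_max = 2.898×10⁻³/1.562×10⁻⁶ = 1855.31 K.
Then I = σT⁴ = 5.670×10⁻⁸×(1855.31)⁴ = 6.72×10⁵ W/m².

I ≈ 6.72×10⁵ W/m²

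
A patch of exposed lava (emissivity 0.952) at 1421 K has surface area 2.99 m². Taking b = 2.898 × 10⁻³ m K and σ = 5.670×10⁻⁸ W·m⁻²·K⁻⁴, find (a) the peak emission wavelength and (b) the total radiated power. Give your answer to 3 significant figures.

λ_max ≈ 2.04 μm; P ≈ 6.58×10⁵ W

(a) λ_max = b/T = 2.898×10⁻³/1421 = 2.039×10⁻⁶ m = 2.04 μm.
Area A = 2.99 m².
(b) P = εσAT⁴ = 0.952×5.670×10⁻⁸×2.99×(1421)⁴ = 6.58×10⁵ W.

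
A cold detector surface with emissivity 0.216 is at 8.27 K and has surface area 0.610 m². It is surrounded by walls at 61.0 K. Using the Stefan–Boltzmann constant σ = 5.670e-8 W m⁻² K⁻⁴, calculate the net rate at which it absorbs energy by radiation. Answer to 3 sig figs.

Net gain ≈ 0.103 W

Area A = 0.610 m².
Net radiated power P_net = εσA(T⁴ − T₀⁴) = 0.216×5.670×10⁻⁸×0.610×(8.27⁴ − 61.0⁴).
T⁴ − T₀⁴ = 4677.59 − 1.38458×10⁷ = -1.38411×10⁷ K⁴, so P_net = -0.103 W — negative, meaning a net gain of 0.103 W.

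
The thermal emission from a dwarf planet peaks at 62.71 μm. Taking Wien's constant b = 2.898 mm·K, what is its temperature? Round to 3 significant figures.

Wien's law gives T = b/λ_max = (2.898×10⁻³ m·K)/(6.271×10⁻⁵ m) = 46.2 K.

T ≈ 46.2 K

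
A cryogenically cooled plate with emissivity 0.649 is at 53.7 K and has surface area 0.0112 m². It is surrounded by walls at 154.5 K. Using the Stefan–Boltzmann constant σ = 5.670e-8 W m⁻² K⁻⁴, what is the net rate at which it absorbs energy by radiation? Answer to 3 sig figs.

Area A = 0.0112 m².
Net radiated power P_net = εσA(T⁴ − T₀⁴) = 0.649×5.670×10⁻⁸×0.0112×(53.7⁴ − 154.5⁴).
T⁴ − T₀⁴ = 8.31567×10⁶ − 5.69789×10⁸ = -5.61473×10⁸ K⁴, so P_net = -0.231 W — negative, meaning a net gain of 0.231 W.

Net gain ≈ 0.231 W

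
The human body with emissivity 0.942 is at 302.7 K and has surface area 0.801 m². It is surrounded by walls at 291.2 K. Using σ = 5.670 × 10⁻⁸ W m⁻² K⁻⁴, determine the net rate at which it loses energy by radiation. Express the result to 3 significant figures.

Net loss ≈ 51.6 W

Area A = 0.801 m².
Net radiated power P_net = εσA(T⁴ − T₀⁴) = 0.942×5.670×10⁻⁸×0.801×(302.7⁴ − 291.2⁴).
T⁴ − T₀⁴ = 8.39556×10⁹ − 7.19061×10⁹ = 1.20495×10⁹ K⁴, so P_net = 51.6 W.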